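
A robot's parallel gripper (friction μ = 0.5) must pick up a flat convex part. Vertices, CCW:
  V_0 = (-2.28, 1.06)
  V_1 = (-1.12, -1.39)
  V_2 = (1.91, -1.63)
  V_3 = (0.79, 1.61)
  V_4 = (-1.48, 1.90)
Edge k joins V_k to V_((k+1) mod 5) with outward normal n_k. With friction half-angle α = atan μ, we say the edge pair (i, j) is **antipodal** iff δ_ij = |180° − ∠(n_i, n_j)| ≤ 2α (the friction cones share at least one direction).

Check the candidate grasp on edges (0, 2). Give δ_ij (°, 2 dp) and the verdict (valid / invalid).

α = atan 0.5 = 26.57°;  2α = 53.13°
edge 0: e_0 = (+1.16, -2.45);  n_0 = (-0.9038, -0.4279)
edge 2: e_2 = (-1.12, +3.24);  n_2 = (+0.9451, +0.3267)
∠(n_0, n_2) = 173.73°
δ = |180° − 173.73°| = 6.27°
6.27° ≤ 2α = 53.13°  →  valid

δ = 6.27°, valid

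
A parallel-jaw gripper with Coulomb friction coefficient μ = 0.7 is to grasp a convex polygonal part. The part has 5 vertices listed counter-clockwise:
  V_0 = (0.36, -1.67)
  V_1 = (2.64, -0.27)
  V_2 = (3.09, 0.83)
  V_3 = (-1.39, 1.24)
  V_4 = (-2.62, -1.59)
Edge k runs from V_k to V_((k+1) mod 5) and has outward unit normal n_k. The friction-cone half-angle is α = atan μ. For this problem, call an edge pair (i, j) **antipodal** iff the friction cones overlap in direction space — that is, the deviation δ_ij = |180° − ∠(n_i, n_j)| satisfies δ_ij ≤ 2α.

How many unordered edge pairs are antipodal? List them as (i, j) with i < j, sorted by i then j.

α = atan 0.7 = 34.99°;  2α = 69.98°
n_0 = (+0.5233, -0.8522)
n_1 = (+0.9255, -0.3786)
n_2 = (+0.0911, +0.9958)
n_3 = (-0.9171, +0.3986)
n_4 = (-0.0268, -0.9996)
  (0,1): δ = 143.80°  ·
  (0,2): δ = 36.78°  ✓
  (0,3): δ = 34.96°  ✓
  (0,4): δ = 146.91°  ·
  (1,2): δ = 72.98°  ·
  (1,3): δ = 1.24°  ✓
  (1,4): δ = 110.71°  ·
  (2,3): δ = 108.26°  ·
  (2,4): δ = 3.69°  ✓
  (3,4): δ = 68.05°  ✓
antipodal pairs: 5

count = 5; pairs: (0,2), (0,3), (1,3), (2,4), (3,4)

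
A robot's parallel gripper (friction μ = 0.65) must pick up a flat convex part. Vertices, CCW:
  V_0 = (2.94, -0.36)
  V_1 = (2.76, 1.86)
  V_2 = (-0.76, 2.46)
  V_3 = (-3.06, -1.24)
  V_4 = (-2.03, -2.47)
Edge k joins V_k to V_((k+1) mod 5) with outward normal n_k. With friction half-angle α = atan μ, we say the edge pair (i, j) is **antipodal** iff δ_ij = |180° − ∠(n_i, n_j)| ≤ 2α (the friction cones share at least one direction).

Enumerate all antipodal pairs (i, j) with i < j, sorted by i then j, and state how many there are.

α = atan 0.65 = 33.02°;  2α = 66.05°
n_0 = (+0.9967, +0.0808)
n_1 = (+0.1680, +0.9858)
n_2 = (-0.8493, +0.5279)
n_3 = (-0.7667, -0.6420)
n_4 = (+0.3908, -0.9205)
  (0,1): δ = 104.31°  ·
  (0,2): δ = 36.50°  ✓
  (0,3): δ = 35.31°  ✓
  (0,4): δ = 108.37°  ·
  (1,2): δ = 112.19°  ·
  (1,3): δ = 40.38°  ✓
  (1,4): δ = 32.68°  ✓
  (2,3): δ = 108.19°  ·
  (2,4): δ = 35.13°  ✓
  (3,4): δ = 106.94°  ·
antipodal pairs: 5

count = 5; pairs: (0,2), (0,3), (1,3), (1,4), (2,4)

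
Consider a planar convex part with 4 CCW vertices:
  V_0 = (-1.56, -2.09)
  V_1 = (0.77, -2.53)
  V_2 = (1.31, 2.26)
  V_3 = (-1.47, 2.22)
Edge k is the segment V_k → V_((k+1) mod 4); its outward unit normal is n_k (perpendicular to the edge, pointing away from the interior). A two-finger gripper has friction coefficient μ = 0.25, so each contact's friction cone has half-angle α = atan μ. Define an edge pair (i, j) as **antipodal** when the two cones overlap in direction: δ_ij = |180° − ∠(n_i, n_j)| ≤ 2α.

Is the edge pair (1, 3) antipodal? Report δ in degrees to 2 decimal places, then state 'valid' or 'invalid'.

α = atan 0.25 = 14.04°;  2α = 28.07°
edge 1: e_1 = (+0.54, +4.79);  n_1 = (+0.9937, -0.1120)
edge 3: e_3 = (-0.09, -4.31);  n_3 = (-0.9998, +0.0209)
∠(n_1, n_3) = 174.76°
δ = |180° − 174.76°| = 5.24°
5.24° ≤ 2α = 28.07°  →  valid

δ = 5.24°, valid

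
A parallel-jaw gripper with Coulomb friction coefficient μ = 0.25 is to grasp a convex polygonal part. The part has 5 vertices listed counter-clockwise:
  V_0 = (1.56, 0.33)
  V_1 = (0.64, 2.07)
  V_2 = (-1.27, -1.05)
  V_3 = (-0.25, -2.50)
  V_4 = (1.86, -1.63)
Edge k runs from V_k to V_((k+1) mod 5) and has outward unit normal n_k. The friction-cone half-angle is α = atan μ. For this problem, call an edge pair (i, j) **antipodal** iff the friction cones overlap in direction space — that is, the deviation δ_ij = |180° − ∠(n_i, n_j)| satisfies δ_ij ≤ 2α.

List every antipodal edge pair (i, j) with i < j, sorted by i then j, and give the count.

count = 2; pairs: (0,2), (2,4)

α = atan 0.25 = 14.04°;  2α = 28.07°
n_0 = (+0.8840, +0.4674)
n_1 = (-0.8529, +0.5221)
n_2 = (-0.8179, -0.5754)
n_3 = (+0.3812, -0.9245)
n_4 = (+0.9885, +0.1513)
  (0,1): δ = 59.34°  ·
  (0,2): δ = 7.26°  ✓
  (0,3): δ = 84.54°  ·
  (0,4): δ = 160.84°  ·
  (1,2): δ = 113.40°  ·
  (1,3): δ = 36.12°  ·
  (1,4): δ = 40.18°  ·
  (2,3): δ = 102.72°  ·
  (2,4): δ = 26.42°  ✓
  (3,4): δ = 103.71°  ·
antipodal pairs: 2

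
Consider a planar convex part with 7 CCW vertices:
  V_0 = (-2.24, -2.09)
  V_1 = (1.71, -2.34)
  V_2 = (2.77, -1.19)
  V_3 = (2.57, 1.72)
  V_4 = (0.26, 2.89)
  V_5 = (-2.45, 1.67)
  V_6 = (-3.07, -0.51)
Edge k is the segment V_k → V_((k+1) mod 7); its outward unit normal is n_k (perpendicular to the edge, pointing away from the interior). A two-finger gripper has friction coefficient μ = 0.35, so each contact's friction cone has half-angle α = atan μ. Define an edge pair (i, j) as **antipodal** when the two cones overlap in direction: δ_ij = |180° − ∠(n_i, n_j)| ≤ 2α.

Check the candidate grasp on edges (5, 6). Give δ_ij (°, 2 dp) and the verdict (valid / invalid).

α = atan 0.35 = 19.29°;  2α = 38.58°
edge 5: e_5 = (-0.62, -2.18);  n_5 = (-0.9619, +0.2736)
edge 6: e_6 = (+0.83, -1.58);  n_6 = (-0.8853, -0.4651)
∠(n_5, n_6) = 43.59°
δ = |180° − 43.59°| = 136.41°
136.41° > 2α = 38.58°  →  invalid

δ = 136.41°, invalid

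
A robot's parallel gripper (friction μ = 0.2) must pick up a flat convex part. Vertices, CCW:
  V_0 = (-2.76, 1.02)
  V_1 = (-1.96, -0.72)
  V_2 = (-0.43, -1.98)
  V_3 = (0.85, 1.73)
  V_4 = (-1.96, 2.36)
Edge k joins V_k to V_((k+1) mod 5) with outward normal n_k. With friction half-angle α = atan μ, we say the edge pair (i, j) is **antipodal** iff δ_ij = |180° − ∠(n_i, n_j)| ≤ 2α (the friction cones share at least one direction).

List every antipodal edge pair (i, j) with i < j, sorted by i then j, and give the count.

α = atan 0.2 = 11.31°;  2α = 22.62°
n_0 = (-0.9086, -0.4177)
n_1 = (-0.6357, -0.7719)
n_2 = (+0.9453, -0.3261)
n_3 = (+0.2188, +0.9758)
n_4 = (-0.8586, +0.5126)
  (0,1): δ = 154.16°  ·
  (0,2): δ = 43.73°  ·
  (0,3): δ = 52.67°  ·
  (0,4): δ = 124.47°  ·
  (1,2): δ = 69.56°  ·
  (1,3): δ = 26.84°  ·
  (1,4): δ = 98.63°  ·
  (2,3): δ = 83.60°  ·
  (2,4): δ = 11.80°  ✓
  (3,4): δ = 108.20°  ·
antipodal pairs: 1

count = 1; pairs: (2,4)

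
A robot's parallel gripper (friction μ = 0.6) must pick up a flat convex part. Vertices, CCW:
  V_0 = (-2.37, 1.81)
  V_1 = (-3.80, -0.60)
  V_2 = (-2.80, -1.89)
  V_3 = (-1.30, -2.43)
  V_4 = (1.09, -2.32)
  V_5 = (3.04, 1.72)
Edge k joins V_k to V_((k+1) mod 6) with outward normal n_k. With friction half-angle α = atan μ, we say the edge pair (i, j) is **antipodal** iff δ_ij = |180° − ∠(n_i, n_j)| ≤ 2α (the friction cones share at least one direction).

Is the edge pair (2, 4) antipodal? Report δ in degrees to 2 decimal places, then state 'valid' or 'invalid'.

δ = 95.97°, invalid

α = atan 0.6 = 30.96°;  2α = 61.93°
edge 2: e_2 = (+1.50, -0.54);  n_2 = (-0.3387, -0.9409)
edge 4: e_4 = (+1.95, +4.04);  n_4 = (+0.9006, -0.4347)
∠(n_2, n_4) = 84.03°
δ = |180° − 84.03°| = 95.97°
95.97° > 2α = 61.93°  →  invalid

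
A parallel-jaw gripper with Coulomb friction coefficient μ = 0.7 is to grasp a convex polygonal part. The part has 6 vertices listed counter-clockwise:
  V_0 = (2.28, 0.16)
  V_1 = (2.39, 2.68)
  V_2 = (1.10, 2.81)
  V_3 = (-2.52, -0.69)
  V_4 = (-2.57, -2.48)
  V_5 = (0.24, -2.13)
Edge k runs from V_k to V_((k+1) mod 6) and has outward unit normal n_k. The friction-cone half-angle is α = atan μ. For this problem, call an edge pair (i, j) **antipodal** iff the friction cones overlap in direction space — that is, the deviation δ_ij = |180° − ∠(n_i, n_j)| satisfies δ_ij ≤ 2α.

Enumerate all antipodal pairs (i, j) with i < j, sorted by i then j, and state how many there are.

count = 7; pairs: (0,2), (0,3), (1,4), (1,5), (2,4), (2,5), (3,5)

α = atan 0.7 = 34.99°;  2α = 69.98°
n_0 = (+0.9990, -0.0436)
n_1 = (+0.1003, +0.9950)
n_2 = (-0.6951, +0.7189)
n_3 = (-0.9996, +0.0279)
n_4 = (+0.1236, -0.9923)
n_5 = (+0.7467, -0.6652)
  (0,1): δ = 93.26°  ·
  (0,2): δ = 43.47°  ✓
  (0,3): δ = 0.90°  ✓
  (0,4): δ = 99.60°  ·
  (0,5): δ = 140.80°  ·
  (1,2): δ = 130.21°  ·
  (1,3): δ = 85.85°  ·
  (1,4): δ = 12.85°  ✓
  (1,5): δ = 54.06°  ✓
  (2,3): δ = 135.63°  ·
  (2,4): δ = 36.93°  ✓
  (2,5): δ = 4.27°  ✓
  (3,4): δ = 81.30°  ·
  (3,5): δ = 40.10°  ✓
  (4,5): δ = 138.80°  ·
antipodal pairs: 7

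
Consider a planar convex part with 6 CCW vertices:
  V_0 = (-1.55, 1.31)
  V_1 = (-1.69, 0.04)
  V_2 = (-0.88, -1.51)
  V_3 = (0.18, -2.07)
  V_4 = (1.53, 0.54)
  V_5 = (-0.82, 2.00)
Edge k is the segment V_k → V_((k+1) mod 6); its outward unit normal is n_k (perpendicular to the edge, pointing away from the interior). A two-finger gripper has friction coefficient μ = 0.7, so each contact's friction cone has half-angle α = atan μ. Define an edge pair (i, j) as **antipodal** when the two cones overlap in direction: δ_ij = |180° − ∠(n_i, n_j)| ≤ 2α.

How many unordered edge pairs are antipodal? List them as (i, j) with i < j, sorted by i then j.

α = atan 0.7 = 34.99°;  2α = 69.98°
n_0 = (-0.9940, +0.1096)
n_1 = (-0.8863, -0.4632)
n_2 = (-0.4671, -0.8842)
n_3 = (+0.8882, -0.4594)
n_4 = (+0.5277, +0.8494)
n_5 = (-0.6869, +0.7267)
  (0,1): δ = 146.12°  ·
  (0,2): δ = 111.56°  ·
  (0,3): δ = 21.06°  ✓
  (0,4): δ = 64.44°  ✓
  (0,5): δ = 139.68°  ·
  (1,2): δ = 145.44°  ·
  (1,3): δ = 54.94°  ✓
  (1,4): δ = 30.56°  ✓
  (1,5): δ = 105.80°  ·
  (2,3): δ = 89.50°  ·
  (2,4): δ = 4.00°  ✓
  (2,5): δ = 71.23°  ·
  (3,4): δ = 94.50°  ·
  (3,5): δ = 19.26°  ✓
  (4,5): δ = 104.76°  ·
antipodal pairs: 6

count = 6; pairs: (0,3), (0,4), (1,3), (1,4), (2,4), (3,5)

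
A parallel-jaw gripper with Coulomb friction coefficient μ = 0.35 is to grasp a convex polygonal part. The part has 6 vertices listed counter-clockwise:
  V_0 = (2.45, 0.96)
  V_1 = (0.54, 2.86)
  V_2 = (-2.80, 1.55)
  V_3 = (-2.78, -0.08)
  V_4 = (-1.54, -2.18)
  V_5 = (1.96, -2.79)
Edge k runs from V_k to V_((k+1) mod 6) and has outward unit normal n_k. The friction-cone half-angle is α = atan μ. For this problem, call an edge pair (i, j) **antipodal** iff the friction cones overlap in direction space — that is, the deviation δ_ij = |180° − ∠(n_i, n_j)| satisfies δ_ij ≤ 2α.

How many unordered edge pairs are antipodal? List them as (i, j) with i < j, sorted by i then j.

count = 5; pairs: (0,3), (0,4), (1,4), (2,5), (3,5)

α = atan 0.35 = 19.29°;  2α = 38.58°
n_0 = (+0.7052, +0.7090)
n_1 = (-0.3651, +0.9310)
n_2 = (-0.9999, -0.0123)
n_3 = (-0.8611, -0.5085)
n_4 = (-0.1717, -0.9851)
n_5 = (+0.9916, -0.1296)
  (0,1): δ = 113.73°  ·
  (0,2): δ = 44.45°  ·
  (0,3): δ = 14.59°  ✓
  (0,4): δ = 34.96°  ✓
  (0,5): δ = 127.41°  ·
  (1,2): δ = 110.71°  ·
  (1,3): δ = 80.86°  ·
  (1,4): δ = 31.30°  ✓
  (1,5): δ = 61.14°  ·
  (2,3): δ = 150.14°  ·
  (2,4): δ = 100.59°  ·
  (2,5): δ = 8.15°  ✓
  (3,4): δ = 130.45°  ·
  (3,5): δ = 38.01°  ✓
  (4,5): δ = 87.56°  ·
antipodal pairs: 5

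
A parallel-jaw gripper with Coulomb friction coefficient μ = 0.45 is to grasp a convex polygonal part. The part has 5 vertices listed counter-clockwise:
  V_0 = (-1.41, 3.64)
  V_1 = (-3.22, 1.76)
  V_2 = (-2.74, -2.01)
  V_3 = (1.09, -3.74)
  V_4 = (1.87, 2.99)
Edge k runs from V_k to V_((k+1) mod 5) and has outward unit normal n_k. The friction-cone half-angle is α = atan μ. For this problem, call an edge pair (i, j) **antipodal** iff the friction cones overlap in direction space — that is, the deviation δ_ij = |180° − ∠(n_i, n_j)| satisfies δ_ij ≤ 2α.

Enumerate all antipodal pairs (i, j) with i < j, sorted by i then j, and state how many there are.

count = 3; pairs: (0,3), (1,3), (2,4)

α = atan 0.45 = 24.23°;  2α = 48.46°
n_0 = (-0.7204, +0.6936)
n_1 = (-0.9920, -0.1263)
n_2 = (-0.4117, -0.9113)
n_3 = (+0.9934, -0.1151)
n_4 = (+0.1944, +0.9809)
  (0,1): δ = 128.83°  ·
  (0,2): δ = 70.40°  ·
  (0,3): δ = 37.30°  ✓
  (0,4): δ = 122.70°  ·
  (1,2): δ = 121.56°  ·
  (1,3): δ = 13.87°  ✓
  (1,4): δ = 71.53°  ·
  (2,3): δ = 72.30°  ·
  (2,4): δ = 13.10°  ✓
  (3,4): δ = 94.60°  ·
antipodal pairs: 3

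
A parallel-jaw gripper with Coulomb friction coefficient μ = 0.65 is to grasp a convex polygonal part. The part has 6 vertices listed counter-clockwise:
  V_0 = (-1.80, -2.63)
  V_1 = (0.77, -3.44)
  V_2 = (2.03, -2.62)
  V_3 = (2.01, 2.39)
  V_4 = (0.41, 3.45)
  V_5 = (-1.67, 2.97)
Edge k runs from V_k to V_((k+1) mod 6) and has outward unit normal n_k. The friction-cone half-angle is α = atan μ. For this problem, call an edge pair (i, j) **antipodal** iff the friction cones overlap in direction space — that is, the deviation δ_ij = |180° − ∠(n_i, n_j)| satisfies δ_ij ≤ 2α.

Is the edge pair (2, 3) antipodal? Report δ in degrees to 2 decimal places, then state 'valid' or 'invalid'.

α = atan 0.65 = 33.02°;  2α = 66.05°
edge 2: e_2 = (-0.02, +5.01);  n_2 = (+1.0000, +0.0040)
edge 3: e_3 = (-1.60, +1.06);  n_3 = (+0.5523, +0.8336)
∠(n_2, n_3) = 56.25°
δ = |180° − 56.25°| = 123.75°
123.75° > 2α = 66.05°  →  invalid

δ = 123.75°, invalid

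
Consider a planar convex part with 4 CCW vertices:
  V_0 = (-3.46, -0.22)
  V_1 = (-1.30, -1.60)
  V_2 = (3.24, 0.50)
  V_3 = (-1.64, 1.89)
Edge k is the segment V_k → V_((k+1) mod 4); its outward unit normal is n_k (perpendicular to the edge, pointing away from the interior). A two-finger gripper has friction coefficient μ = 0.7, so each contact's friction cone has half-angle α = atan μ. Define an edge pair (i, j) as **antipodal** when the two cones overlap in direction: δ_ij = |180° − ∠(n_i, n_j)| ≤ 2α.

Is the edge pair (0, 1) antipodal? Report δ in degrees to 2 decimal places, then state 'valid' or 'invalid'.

α = atan 0.7 = 34.99°;  2α = 69.98°
edge 0: e_0 = (+2.16, -1.38);  n_0 = (-0.5384, -0.8427)
edge 1: e_1 = (+4.54, +2.10);  n_1 = (+0.4198, -0.9076)
∠(n_0, n_1) = 57.40°
δ = |180° − 57.40°| = 122.60°
122.60° > 2α = 69.98°  →  invalid

δ = 122.60°, invalid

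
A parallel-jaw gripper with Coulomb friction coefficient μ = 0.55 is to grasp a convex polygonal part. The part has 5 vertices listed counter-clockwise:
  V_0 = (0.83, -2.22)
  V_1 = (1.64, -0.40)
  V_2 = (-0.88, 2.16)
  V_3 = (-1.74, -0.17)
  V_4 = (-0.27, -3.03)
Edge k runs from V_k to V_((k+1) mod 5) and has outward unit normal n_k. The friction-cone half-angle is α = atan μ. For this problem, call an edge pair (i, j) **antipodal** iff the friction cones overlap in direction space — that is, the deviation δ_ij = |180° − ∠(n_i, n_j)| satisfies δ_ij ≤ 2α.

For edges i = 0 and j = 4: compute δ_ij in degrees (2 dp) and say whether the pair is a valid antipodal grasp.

δ = 150.36°, invalid

α = atan 0.55 = 28.81°;  2α = 57.62°
edge 0: e_0 = (+0.81, +1.82);  n_0 = (+0.9136, -0.4066)
edge 4: e_4 = (+1.10, +0.81);  n_4 = (+0.5929, -0.8052)
∠(n_0, n_4) = 29.64°
δ = |180° − 29.64°| = 150.36°
150.36° > 2α = 57.62°  →  invalid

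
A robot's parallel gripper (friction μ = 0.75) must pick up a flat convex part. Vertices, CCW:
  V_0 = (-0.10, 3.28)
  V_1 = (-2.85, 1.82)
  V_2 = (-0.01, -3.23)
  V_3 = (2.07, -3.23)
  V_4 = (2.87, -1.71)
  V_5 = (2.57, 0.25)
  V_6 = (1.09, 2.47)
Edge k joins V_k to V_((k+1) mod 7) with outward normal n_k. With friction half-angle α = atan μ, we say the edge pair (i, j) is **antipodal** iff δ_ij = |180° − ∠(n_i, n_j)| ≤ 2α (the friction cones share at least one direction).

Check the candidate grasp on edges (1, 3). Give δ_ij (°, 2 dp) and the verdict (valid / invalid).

δ = 57.11°, valid

α = atan 0.75 = 36.87°;  2α = 73.74°
edge 1: e_1 = (+2.84, -5.05);  n_1 = (-0.8716, -0.4902)
edge 3: e_3 = (+0.80, +1.52);  n_3 = (+0.8849, -0.4657)
∠(n_1, n_3) = 122.89°
δ = |180° − 122.89°| = 57.11°
57.11° ≤ 2α = 73.74°  →  valid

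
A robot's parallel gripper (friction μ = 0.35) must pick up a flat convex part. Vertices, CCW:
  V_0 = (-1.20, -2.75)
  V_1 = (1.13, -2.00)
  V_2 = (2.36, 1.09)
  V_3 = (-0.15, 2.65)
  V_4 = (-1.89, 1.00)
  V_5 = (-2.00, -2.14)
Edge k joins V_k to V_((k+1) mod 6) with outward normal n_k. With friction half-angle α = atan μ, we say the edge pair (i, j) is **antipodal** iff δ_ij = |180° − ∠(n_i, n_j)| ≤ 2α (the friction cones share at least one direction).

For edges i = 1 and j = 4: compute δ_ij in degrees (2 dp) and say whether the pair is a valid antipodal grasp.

δ = 19.70°, valid

α = atan 0.35 = 19.29°;  2α = 38.58°
edge 1: e_1 = (+1.23, +3.09);  n_1 = (+0.9291, -0.3698)
edge 4: e_4 = (-0.11, -3.14);  n_4 = (-0.9994, +0.0350)
∠(n_1, n_4) = 160.30°
δ = |180° − 160.30°| = 19.70°
19.70° ≤ 2α = 38.58°  →  valid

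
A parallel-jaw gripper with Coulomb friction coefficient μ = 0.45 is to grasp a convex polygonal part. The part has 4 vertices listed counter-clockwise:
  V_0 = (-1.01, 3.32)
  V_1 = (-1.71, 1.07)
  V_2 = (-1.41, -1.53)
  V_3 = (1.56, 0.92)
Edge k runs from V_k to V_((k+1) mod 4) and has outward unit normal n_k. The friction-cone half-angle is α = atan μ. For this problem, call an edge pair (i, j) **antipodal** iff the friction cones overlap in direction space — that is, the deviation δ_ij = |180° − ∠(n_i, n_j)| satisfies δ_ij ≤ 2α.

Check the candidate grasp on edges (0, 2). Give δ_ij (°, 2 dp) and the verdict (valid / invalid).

δ = 33.20°, valid

α = atan 0.45 = 24.23°;  2α = 48.46°
edge 0: e_0 = (-0.70, -2.25);  n_0 = (-0.9549, +0.2971)
edge 2: e_2 = (+2.97, +2.45);  n_2 = (+0.6363, -0.7714)
∠(n_0, n_2) = 146.80°
δ = |180° − 146.80°| = 33.20°
33.20° ≤ 2α = 48.46°  →  valid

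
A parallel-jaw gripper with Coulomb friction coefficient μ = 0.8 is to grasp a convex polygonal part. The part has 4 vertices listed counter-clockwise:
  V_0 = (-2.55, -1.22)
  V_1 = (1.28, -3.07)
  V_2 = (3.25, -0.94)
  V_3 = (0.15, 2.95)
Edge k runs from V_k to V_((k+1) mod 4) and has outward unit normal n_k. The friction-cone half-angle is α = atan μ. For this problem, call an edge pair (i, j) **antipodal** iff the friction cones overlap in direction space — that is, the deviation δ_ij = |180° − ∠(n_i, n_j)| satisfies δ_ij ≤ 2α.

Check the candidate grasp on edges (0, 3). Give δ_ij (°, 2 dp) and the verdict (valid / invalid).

δ = 82.86°, invalid

α = atan 0.8 = 38.66°;  2α = 77.32°
edge 0: e_0 = (+3.83, -1.85);  n_0 = (-0.4349, -0.9005)
edge 3: e_3 = (-2.70, -4.17);  n_3 = (-0.8394, +0.5435)
∠(n_0, n_3) = 97.14°
δ = |180° − 97.14°| = 82.86°
82.86° > 2α = 77.32°  →  invalid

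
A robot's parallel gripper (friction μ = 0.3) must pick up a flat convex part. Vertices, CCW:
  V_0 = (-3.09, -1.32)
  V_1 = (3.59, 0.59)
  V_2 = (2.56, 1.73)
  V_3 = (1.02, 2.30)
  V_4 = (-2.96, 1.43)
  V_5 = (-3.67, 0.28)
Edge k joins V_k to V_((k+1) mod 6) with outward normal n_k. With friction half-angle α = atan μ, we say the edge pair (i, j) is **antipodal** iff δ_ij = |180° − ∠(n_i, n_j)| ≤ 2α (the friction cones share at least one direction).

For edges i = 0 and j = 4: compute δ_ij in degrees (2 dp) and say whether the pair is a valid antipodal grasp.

α = atan 0.3 = 16.70°;  2α = 33.40°
edge 0: e_0 = (+6.68, +1.91);  n_0 = (+0.2749, -0.9615)
edge 4: e_4 = (-0.71, -1.15);  n_4 = (-0.8509, +0.5253)
∠(n_0, n_4) = 137.65°
δ = |180° − 137.65°| = 42.35°
42.35° > 2α = 33.40°  →  invalid

δ = 42.35°, invalid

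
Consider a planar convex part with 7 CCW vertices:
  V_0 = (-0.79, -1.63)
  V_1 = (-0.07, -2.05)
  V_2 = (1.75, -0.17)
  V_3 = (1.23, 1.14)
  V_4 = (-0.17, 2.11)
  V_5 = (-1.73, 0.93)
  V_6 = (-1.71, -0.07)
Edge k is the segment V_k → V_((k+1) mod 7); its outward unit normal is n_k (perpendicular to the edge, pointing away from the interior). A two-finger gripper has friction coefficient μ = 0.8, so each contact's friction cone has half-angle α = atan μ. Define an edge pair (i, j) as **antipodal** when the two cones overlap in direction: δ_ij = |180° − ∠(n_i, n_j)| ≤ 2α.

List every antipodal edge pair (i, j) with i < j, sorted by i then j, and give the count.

count = 11; pairs: (0,2), (0,3), (0,4), (1,4), (1,5), (1,6), (2,4), (2,5), (2,6), (3,5), (3,6)

α = atan 0.8 = 38.66°;  2α = 77.32°
n_0 = (-0.5039, -0.8638)
n_1 = (+0.7185, -0.6955)
n_2 = (+0.9295, +0.3689)
n_3 = (+0.5695, +0.8220)
n_4 = (-0.6033, +0.7975)
n_5 = (-0.9998, -0.0200)
n_6 = (-0.8614, -0.5080)
  (0,1): δ = 103.81°  ·
  (0,2): δ = 38.09°  ✓
  (0,3): δ = 4.46°  ✓
  (0,4): δ = 67.36°  ✓
  (0,5): δ = 121.40°  ·
  (0,6): δ = 150.79°  ·
  (1,2): δ = 114.28°  ·
  (1,3): δ = 80.65°  ·
  (1,4): δ = 8.82°  ✓
  (1,5): δ = 45.22°  ✓
  (1,6): δ = 74.60°  ✓
  (2,3): δ = 146.37°  ·
  (2,4): δ = 74.55°  ✓
  (2,5): δ = 20.50°  ✓
  (2,6): δ = 8.88°  ✓
  (3,4): δ = 108.18°  ·
  (3,5): δ = 54.14°  ✓
  (3,6): δ = 24.75°  ✓
  (4,5): δ = 125.96°  ·
  (4,6): δ = 96.57°  ·
  (5,6): δ = 150.62°  ·
antipodal pairs: 11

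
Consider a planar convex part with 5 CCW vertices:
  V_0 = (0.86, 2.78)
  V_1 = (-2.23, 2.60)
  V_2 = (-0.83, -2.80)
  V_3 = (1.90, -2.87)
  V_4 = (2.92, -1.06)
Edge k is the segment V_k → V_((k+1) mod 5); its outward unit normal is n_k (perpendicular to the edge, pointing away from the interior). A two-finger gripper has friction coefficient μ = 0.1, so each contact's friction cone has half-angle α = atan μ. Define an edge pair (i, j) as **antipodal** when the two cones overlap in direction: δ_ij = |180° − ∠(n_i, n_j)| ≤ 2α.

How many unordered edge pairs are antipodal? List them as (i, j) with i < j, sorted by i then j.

α = atan 0.1 = 5.71°;  2α = 11.42°
n_0 = (-0.0582, +0.9983)
n_1 = (-0.9680, -0.2510)
n_2 = (-0.0256, -0.9997)
n_3 = (+0.8712, -0.4909)
n_4 = (+0.8812, +0.4727)
  (0,1): δ = 78.80°  ·
  (0,2): δ = 4.80°  ✓
  (0,3): δ = 57.26°  ·
  (0,4): δ = 114.88°  ·
  (1,2): δ = 106.00°  ·
  (1,3): δ = 43.94°  ·
  (1,4): δ = 13.68°  ·
  (2,3): δ = 117.93°  ·
  (2,4): δ = 60.32°  ·
  (3,4): δ = 122.39°  ·
antipodal pairs: 1

count = 1; pairs: (0,2)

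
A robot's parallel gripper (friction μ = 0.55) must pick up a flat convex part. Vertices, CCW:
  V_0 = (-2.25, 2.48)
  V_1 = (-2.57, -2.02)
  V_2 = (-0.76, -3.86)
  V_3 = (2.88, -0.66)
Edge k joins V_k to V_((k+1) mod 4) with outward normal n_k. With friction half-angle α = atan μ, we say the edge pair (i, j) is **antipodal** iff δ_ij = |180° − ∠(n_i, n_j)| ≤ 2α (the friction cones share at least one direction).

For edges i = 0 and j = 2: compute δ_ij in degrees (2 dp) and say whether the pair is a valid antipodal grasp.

δ = 44.61°, valid

α = atan 0.55 = 28.81°;  2α = 57.62°
edge 0: e_0 = (-0.32, -4.50);  n_0 = (-0.9975, +0.0709)
edge 2: e_2 = (+3.64, +3.20);  n_2 = (+0.6603, -0.7510)
∠(n_0, n_2) = 135.39°
δ = |180° − 135.39°| = 44.61°
44.61° ≤ 2α = 57.62°  →  valid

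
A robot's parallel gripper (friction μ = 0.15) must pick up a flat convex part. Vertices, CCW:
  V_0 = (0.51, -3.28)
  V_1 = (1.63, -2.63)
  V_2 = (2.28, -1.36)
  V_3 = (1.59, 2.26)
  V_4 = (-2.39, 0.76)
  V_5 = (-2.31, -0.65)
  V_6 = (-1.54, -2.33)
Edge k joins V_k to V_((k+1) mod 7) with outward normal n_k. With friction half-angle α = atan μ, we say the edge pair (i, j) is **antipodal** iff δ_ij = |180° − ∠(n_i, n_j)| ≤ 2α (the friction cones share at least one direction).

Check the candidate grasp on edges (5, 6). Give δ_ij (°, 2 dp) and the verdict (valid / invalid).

α = atan 0.15 = 8.53°;  2α = 17.06°
edge 5: e_5 = (+0.77, -1.68);  n_5 = (-0.9091, -0.4167)
edge 6: e_6 = (+2.05, -0.95);  n_6 = (-0.4205, -0.9073)
∠(n_5, n_6) = 40.51°
δ = |180° − 40.51°| = 139.49°
139.49° > 2α = 17.06°  →  invalid

δ = 139.49°, invalid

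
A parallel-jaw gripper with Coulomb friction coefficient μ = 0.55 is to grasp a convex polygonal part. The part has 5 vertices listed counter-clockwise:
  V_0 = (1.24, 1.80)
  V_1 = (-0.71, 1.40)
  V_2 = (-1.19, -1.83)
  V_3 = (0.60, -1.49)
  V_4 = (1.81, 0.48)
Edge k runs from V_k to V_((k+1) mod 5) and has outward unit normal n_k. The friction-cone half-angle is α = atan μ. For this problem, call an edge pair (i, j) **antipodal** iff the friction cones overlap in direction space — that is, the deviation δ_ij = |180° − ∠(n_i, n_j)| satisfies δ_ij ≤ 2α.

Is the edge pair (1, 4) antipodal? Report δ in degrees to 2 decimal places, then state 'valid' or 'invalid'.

δ = 31.81°, valid

α = atan 0.55 = 28.81°;  2α = 57.62°
edge 1: e_1 = (-0.48, -3.23);  n_1 = (-0.9891, +0.1470)
edge 4: e_4 = (-0.57, +1.32);  n_4 = (+0.9181, +0.3964)
∠(n_1, n_4) = 148.19°
δ = |180° − 148.19°| = 31.81°
31.81° ≤ 2α = 57.62°  →  valid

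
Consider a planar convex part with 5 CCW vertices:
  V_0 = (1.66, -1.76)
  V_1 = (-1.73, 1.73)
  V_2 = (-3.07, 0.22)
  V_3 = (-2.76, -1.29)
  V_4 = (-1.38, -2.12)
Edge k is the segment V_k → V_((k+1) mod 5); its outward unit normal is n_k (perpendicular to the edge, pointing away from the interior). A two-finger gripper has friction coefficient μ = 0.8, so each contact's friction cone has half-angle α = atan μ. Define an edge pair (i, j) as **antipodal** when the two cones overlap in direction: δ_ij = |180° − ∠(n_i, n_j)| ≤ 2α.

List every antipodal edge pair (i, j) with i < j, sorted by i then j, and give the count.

α = atan 0.8 = 38.66°;  2α = 77.32°
n_0 = (+0.7173, +0.6968)
n_1 = (-0.7480, +0.6637)
n_2 = (-0.9796, -0.2011)
n_3 = (-0.5154, -0.8569)
n_4 = (+0.1176, -0.9931)
  (0,1): δ = 85.75°  ·
  (0,2): δ = 32.57°  ✓
  (0,3): δ = 14.81°  ✓
  (0,4): δ = 52.59°  ✓
  (1,2): δ = 126.81°  ·
  (1,3): δ = 79.44°  ·
  (1,4): δ = 41.66°  ✓
  (2,3): δ = 132.63°  ·
  (2,4): δ = 94.85°  ·
  (3,4): δ = 142.22°  ·
antipodal pairs: 4

count = 4; pairs: (0,2), (0,3), (0,4), (1,4)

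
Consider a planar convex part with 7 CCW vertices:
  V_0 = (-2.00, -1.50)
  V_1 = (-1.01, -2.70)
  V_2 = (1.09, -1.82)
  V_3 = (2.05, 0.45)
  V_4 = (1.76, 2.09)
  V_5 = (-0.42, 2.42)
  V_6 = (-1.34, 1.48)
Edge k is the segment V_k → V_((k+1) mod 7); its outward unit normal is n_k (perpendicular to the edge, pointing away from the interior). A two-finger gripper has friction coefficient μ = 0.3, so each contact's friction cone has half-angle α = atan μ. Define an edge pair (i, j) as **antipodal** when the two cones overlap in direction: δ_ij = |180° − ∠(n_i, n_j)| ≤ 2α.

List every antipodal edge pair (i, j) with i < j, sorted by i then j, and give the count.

α = atan 0.3 = 16.70°;  2α = 33.40°
n_0 = (-0.7714, -0.6364)
n_1 = (+0.3865, -0.9223)
n_2 = (+0.9210, -0.3895)
n_3 = (+0.9847, +0.1741)
n_4 = (+0.1497, +0.9887)
n_5 = (-0.7147, +0.6995)
n_6 = (-0.9763, +0.2162)
  (0,1): δ = 106.79°  ·
  (0,2): δ = 62.45°  ·
  (0,3): δ = 29.49°  ✓
  (0,4): δ = 41.87°  ·
  (0,5): δ = 96.09°  ·
  (0,6): δ = 127.99°  ·
  (1,2): δ = 135.66°  ·
  (1,3): δ = 102.71°  ·
  (1,4): δ = 31.34°  ✓
  (1,5): δ = 22.88°  ✓
  (1,6): δ = 54.78°  ·
  (2,3): δ = 147.05°  ·
  (2,4): δ = 75.68°  ·
  (2,5): δ = 21.46°  ✓
  (2,6): δ = 10.44°  ✓
  (3,4): δ = 108.64°  ·
  (3,5): δ = 54.41°  ·
  (3,6): δ = 22.52°  ✓
  (4,5): δ = 125.78°  ·
  (4,6): δ = 93.88°  ·
  (5,6): δ = 148.10°  ·
antipodal pairs: 6

count = 6; pairs: (0,3), (1,4), (1,5), (2,5), (2,6), (3,6)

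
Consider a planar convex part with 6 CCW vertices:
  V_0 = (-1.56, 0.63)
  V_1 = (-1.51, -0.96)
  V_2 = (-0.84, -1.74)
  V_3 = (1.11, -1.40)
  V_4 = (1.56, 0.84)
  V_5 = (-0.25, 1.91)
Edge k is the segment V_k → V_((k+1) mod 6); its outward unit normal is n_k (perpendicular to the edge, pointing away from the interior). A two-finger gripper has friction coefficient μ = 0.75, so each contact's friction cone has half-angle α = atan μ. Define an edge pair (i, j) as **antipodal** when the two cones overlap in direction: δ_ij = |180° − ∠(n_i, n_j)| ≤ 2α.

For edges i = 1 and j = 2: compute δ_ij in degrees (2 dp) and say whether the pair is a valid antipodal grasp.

α = atan 0.75 = 36.87°;  2α = 73.74°
edge 1: e_1 = (+0.67, -0.78);  n_1 = (-0.7586, -0.6516)
edge 2: e_2 = (+1.95, +0.34);  n_2 = (+0.1718, -0.9851)
∠(n_1, n_2) = 59.23°
δ = |180° − 59.23°| = 120.77°
120.77° > 2α = 73.74°  →  invalid

δ = 120.77°, invalid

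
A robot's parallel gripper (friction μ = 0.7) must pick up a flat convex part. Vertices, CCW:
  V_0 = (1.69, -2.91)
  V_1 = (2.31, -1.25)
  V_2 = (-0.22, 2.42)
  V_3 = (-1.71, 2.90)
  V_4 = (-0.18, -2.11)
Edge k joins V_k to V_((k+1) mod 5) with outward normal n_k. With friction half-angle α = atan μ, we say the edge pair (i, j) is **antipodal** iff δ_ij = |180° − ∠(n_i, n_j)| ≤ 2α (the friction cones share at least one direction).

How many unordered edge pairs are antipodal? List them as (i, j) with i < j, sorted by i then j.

α = atan 0.7 = 34.99°;  2α = 69.98°
n_0 = (+0.9368, -0.3499)
n_1 = (+0.8233, +0.5676)
n_2 = (+0.3066, +0.9518)
n_3 = (-0.9564, -0.2921)
n_4 = (-0.3933, -0.9194)
  (0,1): δ = 124.94°  ·
  (0,2): δ = 87.38°  ·
  (0,3): δ = 37.46°  ✓
  (0,4): δ = 87.32°  ·
  (1,2): δ = 142.44°  ·
  (1,3): δ = 17.60°  ✓
  (1,4): δ = 32.26°  ✓
  (2,3): δ = 55.16°  ✓
  (2,4): δ = 5.31°  ✓
  (3,4): δ = 130.14°  ·
antipodal pairs: 5

count = 5; pairs: (0,3), (1,3), (1,4), (2,3), (2,4)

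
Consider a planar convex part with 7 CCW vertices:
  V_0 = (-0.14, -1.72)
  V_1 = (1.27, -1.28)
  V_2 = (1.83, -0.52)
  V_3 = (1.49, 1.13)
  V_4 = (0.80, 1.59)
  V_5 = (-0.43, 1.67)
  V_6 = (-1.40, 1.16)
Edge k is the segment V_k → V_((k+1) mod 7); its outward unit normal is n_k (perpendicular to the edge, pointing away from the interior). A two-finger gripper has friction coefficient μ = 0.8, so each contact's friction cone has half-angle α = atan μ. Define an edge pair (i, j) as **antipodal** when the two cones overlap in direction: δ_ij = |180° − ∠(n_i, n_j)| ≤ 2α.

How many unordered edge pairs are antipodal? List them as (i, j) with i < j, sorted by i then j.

α = atan 0.8 = 38.66°;  2α = 77.32°
n_0 = (+0.2979, -0.9546)
n_1 = (+0.8051, -0.5932)
n_2 = (+0.9794, +0.2018)
n_3 = (+0.5547, +0.8321)
n_4 = (+0.0649, +0.9979)
n_5 = (-0.4654, +0.8851)
n_6 = (-0.9162, -0.4008)
  (0,1): δ = 143.72°  ·
  (0,2): δ = 95.69°  ·
  (0,3): δ = 51.02°  ✓
  (0,4): δ = 21.05°  ✓
  (0,5): δ = 10.40°  ✓
  (0,6): δ = 96.30°  ·
  (1,2): δ = 131.97°  ·
  (1,3): δ = 87.31°  ·
  (1,4): δ = 57.34°  ✓
  (1,5): δ = 25.88°  ✓
  (1,6): δ = 60.01°  ✓
  (2,3): δ = 135.33°  ·
  (2,4): δ = 105.36°  ·
  (2,5): δ = 73.91°  ✓
  (2,6): δ = 11.99°  ✓
  (3,4): δ = 150.03°  ·
  (3,5): δ = 118.58°  ·
  (3,6): δ = 32.68°  ✓
  (4,5): δ = 148.54°  ·
  (4,6): δ = 62.65°  ✓
  (5,6): δ = 94.10°  ·
antipodal pairs: 10

count = 10; pairs: (0,3), (0,4), (0,5), (1,4), (1,5), (1,6), (2,5), (2,6), (3,6), (4,6)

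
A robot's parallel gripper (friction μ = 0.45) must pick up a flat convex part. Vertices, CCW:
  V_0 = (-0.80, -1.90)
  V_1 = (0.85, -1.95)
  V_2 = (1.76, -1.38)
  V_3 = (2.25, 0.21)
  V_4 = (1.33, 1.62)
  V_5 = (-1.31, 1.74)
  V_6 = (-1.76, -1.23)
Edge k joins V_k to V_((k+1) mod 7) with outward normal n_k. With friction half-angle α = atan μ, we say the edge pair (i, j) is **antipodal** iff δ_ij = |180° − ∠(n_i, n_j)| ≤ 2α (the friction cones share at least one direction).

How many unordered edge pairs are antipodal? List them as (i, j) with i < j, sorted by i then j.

α = atan 0.45 = 24.23°;  2α = 48.46°
n_0 = (-0.0303, -0.9995)
n_1 = (+0.5308, -0.8475)
n_2 = (+0.9556, -0.2945)
n_3 = (+0.8375, +0.5464)
n_4 = (+0.0454, +0.9990)
n_5 = (-0.9887, +0.1498)
n_6 = (-0.5723, -0.8200)
  (0,1): δ = 146.20°  ·
  (0,2): δ = 105.39°  ·
  (0,3): δ = 55.14°  ·
  (0,4): δ = 0.87°  ✓
  (0,5): δ = 83.12°  ·
  (0,6): δ = 146.82°  ·
  (1,2): δ = 139.19°  ·
  (1,3): δ = 88.94°  ·
  (1,4): δ = 34.66°  ✓
  (1,5): δ = 49.32°  ·
  (1,6): δ = 113.03°  ·
  (2,3): δ = 129.75°  ·
  (2,4): δ = 75.47°  ·
  (2,5): δ = 8.51°  ✓
  (2,6): δ = 72.22°  ·
  (3,4): δ = 125.73°  ·
  (3,5): δ = 41.74°  ✓
  (3,6): δ = 21.96°  ✓
  (4,5): δ = 96.01°  ·
  (4,6): δ = 32.31°  ✓
  (5,6): δ = 116.30°  ·
antipodal pairs: 6

count = 6; pairs: (0,4), (1,4), (2,5), (3,5), (3,6), (4,6)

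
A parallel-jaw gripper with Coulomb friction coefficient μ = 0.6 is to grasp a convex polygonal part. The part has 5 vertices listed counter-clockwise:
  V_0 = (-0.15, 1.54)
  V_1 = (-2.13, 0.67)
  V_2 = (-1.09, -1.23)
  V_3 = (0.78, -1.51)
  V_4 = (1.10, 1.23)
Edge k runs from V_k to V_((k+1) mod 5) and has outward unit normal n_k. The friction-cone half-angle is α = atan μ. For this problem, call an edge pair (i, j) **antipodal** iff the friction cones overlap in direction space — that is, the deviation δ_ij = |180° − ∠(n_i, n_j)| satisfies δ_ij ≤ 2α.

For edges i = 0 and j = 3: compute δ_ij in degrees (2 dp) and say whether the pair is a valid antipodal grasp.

δ = 59.62°, valid

α = atan 0.6 = 30.96°;  2α = 61.93°
edge 0: e_0 = (-1.98, -0.87);  n_0 = (-0.4023, +0.9155)
edge 3: e_3 = (+0.32, +2.74);  n_3 = (+0.9932, -0.1160)
∠(n_0, n_3) = 120.38°
δ = |180° − 120.38°| = 59.62°
59.62° ≤ 2α = 61.93°  →  valid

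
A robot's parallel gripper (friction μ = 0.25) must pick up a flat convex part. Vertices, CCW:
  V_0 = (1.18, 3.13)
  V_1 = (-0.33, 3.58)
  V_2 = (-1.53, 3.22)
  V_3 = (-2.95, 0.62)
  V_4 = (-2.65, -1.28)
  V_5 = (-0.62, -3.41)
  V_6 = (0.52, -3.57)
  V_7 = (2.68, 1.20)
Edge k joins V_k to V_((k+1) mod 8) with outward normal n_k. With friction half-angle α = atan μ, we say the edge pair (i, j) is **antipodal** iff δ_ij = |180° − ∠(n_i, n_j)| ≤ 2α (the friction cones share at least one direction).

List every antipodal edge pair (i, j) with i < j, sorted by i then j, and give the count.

α = atan 0.25 = 14.04°;  2α = 28.07°
n_0 = (+0.2856, +0.9583)
n_1 = (-0.2873, +0.9578)
n_2 = (-0.8776, +0.4793)
n_3 = (-0.9878, -0.1560)
n_4 = (-0.7239, -0.6899)
n_5 = (-0.1390, -0.9903)
n_6 = (+0.9110, -0.4125)
n_7 = (+0.7896, +0.6137)
  (0,1): δ = 146.71°  ·
  (0,2): δ = 102.05°  ·
  (0,3): δ = 64.43°  ·
  (0,4): δ = 29.78°  ·
  (0,5): δ = 8.61°  ✓
  (0,6): δ = 82.23°  ·
  (0,7): δ = 144.45°  ·
  (1,2): δ = 135.34°  ·
  (1,3): δ = 97.73°  ·
  (1,4): δ = 63.08°  ·
  (1,5): δ = 24.69°  ✓
  (1,6): δ = 48.94°  ·
  (1,7): δ = 111.16°  ·
  (2,3): δ = 142.39°  ·
  (2,4): δ = 107.74°  ·
  (2,5): δ = 69.35°  ·
  (2,6): δ = 4.28°  ✓
  (2,7): δ = 66.50°  ·
  (3,4): δ = 145.35°  ·
  (3,5): δ = 106.96°  ·
  (3,6): δ = 33.34°  ·
  (3,7): δ = 28.88°  ·
  (4,5): δ = 141.61°  ·
  (4,6): δ = 67.99°  ·
  (4,7): δ = 5.77°  ✓
  (5,6): δ = 106.37°  ·
  (5,7): δ = 44.16°  ·
  (6,7): δ = 117.78°  ·
antipodal pairs: 4

count = 4; pairs: (0,5), (1,5), (2,6), (4,7)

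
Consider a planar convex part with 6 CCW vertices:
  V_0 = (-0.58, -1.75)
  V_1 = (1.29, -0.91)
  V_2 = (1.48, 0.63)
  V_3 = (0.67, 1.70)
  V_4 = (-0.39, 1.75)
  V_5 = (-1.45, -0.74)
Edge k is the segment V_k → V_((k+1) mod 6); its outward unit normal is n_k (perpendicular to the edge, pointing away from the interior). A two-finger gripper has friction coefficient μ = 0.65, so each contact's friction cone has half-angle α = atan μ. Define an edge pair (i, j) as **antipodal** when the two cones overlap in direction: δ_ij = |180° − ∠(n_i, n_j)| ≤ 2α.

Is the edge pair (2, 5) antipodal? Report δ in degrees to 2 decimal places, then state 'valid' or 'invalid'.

α = atan 0.65 = 33.02°;  2α = 66.05°
edge 2: e_2 = (-0.81, +1.07);  n_2 = (+0.7973, +0.6036)
edge 5: e_5 = (+0.87, -1.01);  n_5 = (-0.7577, -0.6526)
∠(n_2, n_5) = 176.38°
δ = |180° − 176.38°| = 3.62°
3.62° ≤ 2α = 66.05°  →  valid

δ = 3.62°, valid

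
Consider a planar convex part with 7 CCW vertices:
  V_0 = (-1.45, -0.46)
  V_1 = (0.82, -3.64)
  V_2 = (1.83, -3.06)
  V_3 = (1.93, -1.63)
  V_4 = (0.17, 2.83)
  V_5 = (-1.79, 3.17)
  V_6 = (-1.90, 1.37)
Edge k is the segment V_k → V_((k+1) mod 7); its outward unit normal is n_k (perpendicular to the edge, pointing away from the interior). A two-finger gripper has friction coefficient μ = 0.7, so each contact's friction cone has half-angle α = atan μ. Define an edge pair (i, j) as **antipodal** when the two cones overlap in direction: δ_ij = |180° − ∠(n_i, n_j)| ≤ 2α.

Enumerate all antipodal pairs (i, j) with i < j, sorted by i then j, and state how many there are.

count = 10; pairs: (0,2), (0,3), (0,4), (1,4), (1,5), (2,5), (2,6), (3,5), (3,6), (4,6)

α = atan 0.7 = 34.99°;  2α = 69.98°
n_0 = (-0.8139, -0.5810)
n_1 = (+0.4980, -0.8672)
n_2 = (+0.9976, -0.0698)
n_3 = (+0.9302, +0.3671)
n_4 = (+0.1709, +0.9853)
n_5 = (-0.9981, +0.0610)
n_6 = (-0.9711, -0.2388)
  (0,1): δ = 95.65°  ·
  (0,2): δ = 39.52°  ✓
  (0,3): δ = 13.99°  ✓
  (0,4): δ = 44.64°  ✓
  (0,5): δ = 140.98°  ·
  (0,6): δ = 158.29°  ·
  (1,2): δ = 123.87°  ·
  (1,3): δ = 98.33°  ·
  (1,4): δ = 39.71°  ✓
  (1,5): δ = 56.64°  ✓
  (1,6): δ = 73.95°  ·
  (2,3): δ = 154.46°  ·
  (2,4): δ = 95.84°  ·
  (2,5): δ = 0.50°  ✓
  (2,6): δ = 17.82°  ✓
  (3,4): δ = 121.38°  ·
  (3,5): δ = 25.03°  ✓
  (3,6): δ = 7.72°  ✓
  (4,5): δ = 83.66°  ·
  (4,6): δ = 66.34°  ✓
  (5,6): δ = 162.69°  ·
antipodal pairs: 10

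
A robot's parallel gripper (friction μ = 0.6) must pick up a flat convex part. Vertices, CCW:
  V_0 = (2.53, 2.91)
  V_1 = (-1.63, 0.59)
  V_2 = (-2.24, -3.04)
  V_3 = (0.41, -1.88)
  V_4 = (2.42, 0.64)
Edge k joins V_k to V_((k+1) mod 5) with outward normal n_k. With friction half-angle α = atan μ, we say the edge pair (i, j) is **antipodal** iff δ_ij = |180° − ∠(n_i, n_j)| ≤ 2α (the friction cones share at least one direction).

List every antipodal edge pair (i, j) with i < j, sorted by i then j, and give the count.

α = atan 0.6 = 30.96°;  2α = 61.93°
n_0 = (-0.4871, +0.8734)
n_1 = (-0.9862, +0.1657)
n_2 = (+0.4010, -0.9161)
n_3 = (+0.7818, -0.6236)
n_4 = (+0.9988, -0.0484)
  (0,1): δ = 128.69°  ·
  (0,2): δ = 5.51°  ✓
  (0,3): δ = 22.28°  ✓
  (0,4): δ = 58.08°  ✓
  (1,2): δ = 56.82°  ✓
  (1,3): δ = 29.04°  ✓
  (1,4): δ = 6.76°  ✓
  (2,3): δ = 152.22°  ·
  (2,4): δ = 116.41°  ·
  (3,4): δ = 144.20°  ·
antipodal pairs: 6

count = 6; pairs: (0,2), (0,3), (0,4), (1,2), (1,3), (1,4)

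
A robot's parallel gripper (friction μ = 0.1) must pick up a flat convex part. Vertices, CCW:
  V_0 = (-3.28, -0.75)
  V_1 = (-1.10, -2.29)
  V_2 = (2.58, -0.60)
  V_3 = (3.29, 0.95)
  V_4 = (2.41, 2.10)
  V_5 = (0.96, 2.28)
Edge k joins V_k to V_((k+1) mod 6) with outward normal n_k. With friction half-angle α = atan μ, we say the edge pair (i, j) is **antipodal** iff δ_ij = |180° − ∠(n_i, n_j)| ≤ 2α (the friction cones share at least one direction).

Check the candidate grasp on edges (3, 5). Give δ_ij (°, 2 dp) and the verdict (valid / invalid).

α = atan 0.1 = 5.71°;  2α = 11.42°
edge 3: e_3 = (-0.88, +1.15);  n_3 = (+0.7942, +0.6077)
edge 5: e_5 = (-4.24, -3.03);  n_5 = (-0.5814, +0.8136)
∠(n_3, n_5) = 88.13°
δ = |180° − 88.13°| = 91.87°
91.87° > 2α = 11.42°  →  invalid

δ = 91.87°, invalid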